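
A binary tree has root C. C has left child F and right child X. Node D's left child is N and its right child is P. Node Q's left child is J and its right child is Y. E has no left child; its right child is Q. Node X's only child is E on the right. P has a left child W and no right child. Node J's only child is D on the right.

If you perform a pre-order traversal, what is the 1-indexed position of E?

4

Pre-order visits the node, then its left subtree, then its right subtree.
Visit C.
At C: go left to F.
  F is a leaf — visit F.
At C: go right to X.
  Visit X.
  At X: no left child.
  At X: go right to E.
    Visit E.
    At E: no left child.
    At E: go right to Q.
      Visit Q.
      At Q: go left to J.
        Visit J.
        At J: no left child.
        At J: go right to D.
          Visit D.
          At D: go left to N.
            N is a leaf — visit N.
          At D: go right to P.
            Visit P.
            At P: go left to W.
              W is a leaf — visit W.
            At P: no right child.
      At Q: go right to Y.
        Y is a leaf — visit Y.
Full pre-order sequence: C, F, X, E, Q, J, D, N, P, W, Y.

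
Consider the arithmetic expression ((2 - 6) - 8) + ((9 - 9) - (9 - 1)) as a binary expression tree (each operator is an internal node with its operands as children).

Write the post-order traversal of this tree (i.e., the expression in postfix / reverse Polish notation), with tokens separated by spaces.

2 6 - 8 - 9 9 - 9 1 - - +

Post-order on an expression tree gives postfix notation: for each operator, emit left operand, right operand, then the operator.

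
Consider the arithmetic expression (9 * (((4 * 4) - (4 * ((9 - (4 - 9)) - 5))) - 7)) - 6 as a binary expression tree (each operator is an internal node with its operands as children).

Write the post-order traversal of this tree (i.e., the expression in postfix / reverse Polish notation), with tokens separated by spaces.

Post-order on an expression tree gives postfix notation: for each operator, emit left operand, right operand, then the operator.

9 4 4 * 4 9 4 9 - - 5 - * - 7 - * 6 -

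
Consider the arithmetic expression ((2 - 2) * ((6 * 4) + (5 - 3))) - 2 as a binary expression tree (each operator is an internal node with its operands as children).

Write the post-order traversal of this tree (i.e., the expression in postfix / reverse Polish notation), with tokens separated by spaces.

Post-order on an expression tree gives postfix notation: for each operator, emit left operand, right operand, then the operator.

2 2 - 6 4 * 5 3 - + * 2 -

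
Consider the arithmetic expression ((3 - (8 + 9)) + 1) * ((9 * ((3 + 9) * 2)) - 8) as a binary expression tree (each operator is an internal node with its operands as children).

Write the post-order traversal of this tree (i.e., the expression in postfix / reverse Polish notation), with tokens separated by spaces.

3 8 9 + - 1 + 9 3 9 + 2 * * 8 - *

Post-order on an expression tree gives postfix notation: for each operator, emit left operand, right operand, then the operator.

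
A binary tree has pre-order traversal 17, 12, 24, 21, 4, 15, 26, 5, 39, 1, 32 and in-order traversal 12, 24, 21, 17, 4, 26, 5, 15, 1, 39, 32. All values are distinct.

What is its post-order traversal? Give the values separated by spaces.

21 24 12 5 26 1 32 39 15 4 17

The first element of pre-order is the root; it splits in-order into left and right subtrees.
Root 17: left subtree has 3 nodes {12, 24, 21}, right has 7 {4, 26, 5, 15, 1, 39, 32}.
  Root 12: left subtree has 0 nodes { }, right has 2 {24, 21}.
    Root 24: left subtree has 0 nodes { }, right has 1 {21}.
  Root 4: left subtree has 0 nodes { }, right has 6 {26, 5, 15, 1, 39, 32}.
    Root 15: left subtree has 2 nodes {26, 5}, right has 3 {1, 39, 32}.
      Root 26: left subtree has 0 nodes { }, right has 1 {5}.
      Root 39: left subtree has 1 node {1}, right has 1 {32}.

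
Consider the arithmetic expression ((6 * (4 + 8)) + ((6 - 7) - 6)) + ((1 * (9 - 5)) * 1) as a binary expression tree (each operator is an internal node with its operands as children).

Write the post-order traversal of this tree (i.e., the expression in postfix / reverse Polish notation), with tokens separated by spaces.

6 4 8 + * 6 7 - 6 - + 1 9 5 - * 1 * +

Post-order on an expression tree gives postfix notation: for each operator, emit left operand, right operand, then the operator.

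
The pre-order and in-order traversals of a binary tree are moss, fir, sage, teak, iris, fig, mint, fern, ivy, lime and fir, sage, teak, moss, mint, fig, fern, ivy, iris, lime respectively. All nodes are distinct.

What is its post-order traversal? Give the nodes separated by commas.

The first element of pre-order is the root; it splits in-order into left and right subtrees.
Root moss: left subtree has 3 nodes {fir, sage, teak}, right has 6 {mint, fig, fern, ivy, iris, lime}.
  Root fir: left subtree has 0 nodes { }, right has 2 {sage, teak}.
    Root sage: left subtree has 0 nodes { }, right has 1 {teak}.
  Root iris: left subtree has 4 nodes {mint, fig, fern, ivy}, right has 1 {lime}.
    Root fig: left subtree has 1 node {mint}, right has 2 {fern, ivy}.
      Root fern: left subtree has 0 nodes { }, right has 1 {ivy}.

teak, sage, fir, mint, ivy, fern, fig, lime, iris, moss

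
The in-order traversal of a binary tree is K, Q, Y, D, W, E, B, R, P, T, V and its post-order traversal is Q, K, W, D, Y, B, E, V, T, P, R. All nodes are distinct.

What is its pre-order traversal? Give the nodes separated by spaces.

R E Y K Q D W B P T V

The last element of post-order is the root; it splits in-order into left and right subtrees.
Root R: left subtree has 7 nodes {K, Q, Y, D, W, E, B}, right has 3 {P, T, V}.
  Root E: left subtree has 5 nodes {K, Q, Y, D, W}, right has 1 {B}.
    Root Y: left subtree has 2 nodes {K, Q}, right has 2 {D, W}.
      Root K: left subtree has 0 nodes { }, right has 1 {Q}.
      Root D: left subtree has 0 nodes { }, right has 1 {W}.
  Root P: left subtree has 0 nodes { }, right has 2 {T, V}.
    Root T: left subtree has 0 nodes { }, right has 1 {V}.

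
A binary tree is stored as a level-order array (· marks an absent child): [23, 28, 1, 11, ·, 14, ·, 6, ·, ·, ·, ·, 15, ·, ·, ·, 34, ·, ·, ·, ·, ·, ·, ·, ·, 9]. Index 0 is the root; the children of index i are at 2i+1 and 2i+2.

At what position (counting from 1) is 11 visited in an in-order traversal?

In-order visits the left subtree, then the node, then the right subtree.
At 23: go left to 28.
  At 28: go left to 11.
    At 11: go left to 6.
      At 6: no left child.
      Visit 6.
      At 6: go right to 34.
        34 is a leaf — visit 34.
    Visit 11.
    At 11: no right child.
  Visit 28.
  At 28: no right child.
Visit 23.
At 23: go right to 1.
  At 1: go left to 14.
    At 14: no left child.
    Visit 14.
    At 14: go right to 15.
      At 15: go left to 9.
        9 is a leaf — visit 9.
      Visit 15.
      At 15: no right child.
  Visit 1.
  At 1: no right child.
Full in-order sequence: 6, 34, 11, 28, 23, 14, 9, 15, 1.

3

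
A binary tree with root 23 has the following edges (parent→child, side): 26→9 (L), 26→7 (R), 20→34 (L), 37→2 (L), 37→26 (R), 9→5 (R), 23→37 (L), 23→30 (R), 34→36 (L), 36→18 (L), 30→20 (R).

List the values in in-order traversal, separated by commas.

In-order visits the left subtree, then the node, then the right subtree.
At 23: go left to 37.
  At 37: go left to 2.
    2 is a leaf — visit 2.
  Visit 37.
  At 37: go right to 26.
    At 26: go left to 9.
      At 9: no left child.
      Visit 9.
      At 9: go right to 5.
        5 is a leaf — visit 5.
    Visit 26.
    At 26: go right to 7.
      7 is a leaf — visit 7.
Visit 23.
At 23: go right to 30.
  At 30: no left child.
  Visit 30.
  At 30: go right to 20.
    At 20: go left to 34.
      At 34: go left to 36.
        At 36: go left to 18.
          18 is a leaf — visit 18.
        Visit 36.
        At 36: no right child.
      Visit 34.
      At 34: no right child.
    Visit 20.
    At 20: no right child.

2, 37, 9, 5, 26, 7, 23, 30, 18, 36, 34, 20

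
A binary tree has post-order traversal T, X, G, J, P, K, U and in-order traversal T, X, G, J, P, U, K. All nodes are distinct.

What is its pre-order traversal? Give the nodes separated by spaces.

The last element of post-order is the root; it splits in-order into left and right subtrees.
Root U: left subtree has 5 nodes {T, X, G, J, P}, right has 1 {K}.
  Root P: left subtree has 4 nodes {T, X, G, J}, right has 0 { }.
    Root J: left subtree has 3 nodes {T, X, G}, right has 0 { }.
      Root G: left subtree has 2 nodes {T, X}, right has 0 { }.
        Root X: left subtree has 1 node {T}, right has 0 { }.

U P J G X T K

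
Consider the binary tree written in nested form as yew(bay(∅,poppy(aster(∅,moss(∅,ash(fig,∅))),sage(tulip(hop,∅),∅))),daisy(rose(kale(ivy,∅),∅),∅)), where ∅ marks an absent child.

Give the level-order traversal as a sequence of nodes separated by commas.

yew, bay, daisy, poppy, rose, aster, sage, kale, moss, tulip, ivy, ash, hop, fig

Level-order visits nodes level by level from the root, left to right within each level.
Level 0: yew
Level 1: bay, daisy
Level 2: poppy, rose
Level 3: aster, sage, kale
Level 4: moss, tulip, ivy
Level 5: ash, hop
Level 6: fig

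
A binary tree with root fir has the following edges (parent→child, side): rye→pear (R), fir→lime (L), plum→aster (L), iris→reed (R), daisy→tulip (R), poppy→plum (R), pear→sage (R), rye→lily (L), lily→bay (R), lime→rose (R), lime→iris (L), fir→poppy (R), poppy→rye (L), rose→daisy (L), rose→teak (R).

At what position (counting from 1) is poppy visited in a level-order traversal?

3

Level-order visits nodes level by level from the root, left to right within each level.
Level 0: fir
Level 1: lime, poppy
Level 2: iris, rose, rye, plum
Level 3: reed, daisy, teak, lily, pear, aster
Level 4: tulip, bay, sage
Full level-order sequence: fir, lime, poppy, iris, rose, rye, plum, reed, daisy, teak, lily, pear, aster, tulip, bay, sage.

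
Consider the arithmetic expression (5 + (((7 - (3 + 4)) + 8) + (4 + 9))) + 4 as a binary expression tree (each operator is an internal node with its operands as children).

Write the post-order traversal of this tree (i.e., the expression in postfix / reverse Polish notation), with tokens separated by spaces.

Post-order on an expression tree gives postfix notation: for each operator, emit left operand, right operand, then the operator.

5 7 3 4 + - 8 + 4 9 + + + 4 +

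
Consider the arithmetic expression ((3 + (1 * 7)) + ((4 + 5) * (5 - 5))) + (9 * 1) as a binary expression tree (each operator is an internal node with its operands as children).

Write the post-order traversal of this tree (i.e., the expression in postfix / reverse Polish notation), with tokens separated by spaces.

3 1 7 * + 4 5 + 5 5 - * + 9 1 * +

Post-order on an expression tree gives postfix notation: for each operator, emit left operand, right operand, then the operator.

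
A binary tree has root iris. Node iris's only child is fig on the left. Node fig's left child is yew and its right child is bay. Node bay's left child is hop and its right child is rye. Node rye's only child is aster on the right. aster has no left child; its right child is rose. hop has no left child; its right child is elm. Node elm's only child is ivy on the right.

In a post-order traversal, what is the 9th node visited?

fig

Post-order visits the left subtree, then the right subtree, then the node.
At iris: go left to fig.
  At fig: go left to yew.
    yew is a leaf — visit yew.
  At fig: go right to bay.
    At bay: go left to hop.
      At hop: no left child.
      At hop: go right to elm.
        At elm: no left child.
        At elm: go right to ivy.
          ivy is a leaf — visit ivy.
        Visit elm.
      Visit hop.
    At bay: go right to rye.
      At rye: no left child.
      At rye: go right to aster.
        At aster: no left child.
        At aster: go right to rose.
          rose is a leaf — visit rose.
        Visit aster.
      Visit rye.
    Visit bay.
  Visit fig.
At iris: no right child.
Visit iris.
Full post-order sequence: yew, ivy, elm, hop, rose, aster, rye, bay, fig, iris.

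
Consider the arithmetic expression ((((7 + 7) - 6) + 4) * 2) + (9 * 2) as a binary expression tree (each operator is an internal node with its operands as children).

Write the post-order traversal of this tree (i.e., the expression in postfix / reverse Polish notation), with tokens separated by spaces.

Post-order on an expression tree gives postfix notation: for each operator, emit left operand, right operand, then the operator.

7 7 + 6 - 4 + 2 * 9 2 * +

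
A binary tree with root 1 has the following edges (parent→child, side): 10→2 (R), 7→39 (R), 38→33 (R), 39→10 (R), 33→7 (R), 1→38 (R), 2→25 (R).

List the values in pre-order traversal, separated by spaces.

Pre-order visits the node, then its left subtree, then its right subtree.
Visit 1.
At 1: no left child.
At 1: go right to 38.
  Visit 38.
  At 38: no left child.
  At 38: go right to 33.
    Visit 33.
    At 33: no left child.
    At 33: go right to 7.
      Visit 7.
      At 7: no left child.
      At 7: go right to 39.
        Visit 39.
        At 39: no left child.
        At 39: go right to 10.
          Visit 10.
          At 10: no left child.
          At 10: go right to 2.
            Visit 2.
            At 2: no left child.
            At 2: go right to 25.
              25 is a leaf — visit 25.

1 38 33 7 39 10 2 25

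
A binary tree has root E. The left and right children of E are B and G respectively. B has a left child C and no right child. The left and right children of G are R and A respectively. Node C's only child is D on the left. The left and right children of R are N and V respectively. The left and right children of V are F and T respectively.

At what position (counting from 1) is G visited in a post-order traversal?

10

Post-order visits the left subtree, then the right subtree, then the node.
At E: go left to B.
  At B: go left to C.
    At C: go left to D.
      D is a leaf — visit D.
    At C: no right child.
    Visit C.
  At B: no right child.
  Visit B.
At E: go right to G.
  At G: go left to R.
    At R: go left to N.
      N is a leaf — visit N.
    At R: go right to V.
      At V: go left to F.
        F is a leaf — visit F.
      At V: go right to T.
        T is a leaf — visit T.
      Visit V.
    Visit R.
  At G: go right to A.
    A is a leaf — visit A.
  Visit G.
Visit E.
Full post-order sequence: D, C, B, N, F, T, V, R, A, G, E.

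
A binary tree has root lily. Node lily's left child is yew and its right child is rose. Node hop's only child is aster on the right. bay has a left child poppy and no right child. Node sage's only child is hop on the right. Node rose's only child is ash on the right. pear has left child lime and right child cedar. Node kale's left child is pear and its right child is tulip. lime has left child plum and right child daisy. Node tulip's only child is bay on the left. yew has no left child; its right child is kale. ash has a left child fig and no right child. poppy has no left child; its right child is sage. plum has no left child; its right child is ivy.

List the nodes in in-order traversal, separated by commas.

In-order visits the left subtree, then the node, then the right subtree.
At lily: go left to yew.
  At yew: no left child.
  Visit yew.
  At yew: go right to kale.
    At kale: go left to pear.
      At pear: go left to lime.
        At lime: go left to plum.
          At plum: no left child.
          Visit plum.
          At plum: go right to ivy.
            ivy is a leaf — visit ivy.
        Visit lime.
        At lime: go right to daisy.
          daisy is a leaf — visit daisy.
      Visit pear.
      At pear: go right to cedar.
        cedar is a leaf — visit cedar.
    Visit kale.
    At kale: go right to tulip.
      At tulip: go left to bay.
        At bay: go left to poppy.
          At poppy: no left child.
          Visit poppy.
          At poppy: go right to sage.
            At sage: no left child.
            Visit sage.
            At sage: go right to hop.
              At hop: no left child.
              Visit hop.
              At hop: go right to aster.
                aster is a leaf — visit aster.
        Visit bay.
        At bay: no right child.
      Visit tulip.
      At tulip: no right child.
Visit lily.
At lily: go right to rose.
  At rose: no left child.
  Visit rose.
  At rose: go right to ash.
    At ash: go left to fig.
      fig is a leaf — visit fig.
    Visit ash.
    At ash: no right child.

yew, plum, ivy, lime, daisy, pear, cedar, kale, poppy, sage, hop, aster, bay, tulip, lily, rose, fig, ash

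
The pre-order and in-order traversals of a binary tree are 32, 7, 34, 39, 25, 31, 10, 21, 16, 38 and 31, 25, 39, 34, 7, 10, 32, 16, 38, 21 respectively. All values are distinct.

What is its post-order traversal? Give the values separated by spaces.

31 25 39 34 10 7 38 16 21 32

The first element of pre-order is the root; it splits in-order into left and right subtrees.
Root 32: left subtree has 6 nodes {31, 25, 39, 34, 7, 10}, right has 3 {16, 38, 21}.
  Root 7: left subtree has 4 nodes {31, 25, 39, 34}, right has 1 {10}.
    Root 34: left subtree has 3 nodes {31, 25, 39}, right has 0 { }.
      Root 39: left subtree has 2 nodes {31, 25}, right has 0 { }.
        Root 25: left subtree has 1 node {31}, right has 0 { }.
  Root 21: left subtree has 2 nodes {16, 38}, right has 0 { }.
    Root 16: left subtree has 0 nodes { }, right has 1 {38}.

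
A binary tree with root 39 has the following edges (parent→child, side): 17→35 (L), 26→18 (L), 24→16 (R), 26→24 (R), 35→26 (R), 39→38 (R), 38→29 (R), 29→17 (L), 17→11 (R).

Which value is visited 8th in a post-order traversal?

29

Post-order visits the left subtree, then the right subtree, then the node.
At 39: no left child.
At 39: go right to 38.
  At 38: no left child.
  At 38: go right to 29.
    At 29: go left to 17.
      At 17: go left to 35.
        At 35: no left child.
        At 35: go right to 26.
          At 26: go left to 18.
            18 is a leaf — visit 18.
          At 26: go right to 24.
            At 24: no left child.
            At 24: go right to 16.
              16 is a leaf — visit 16.
            Visit 24.
          Visit 26.
        Visit 35.
      At 17: go right to 11.
        11 is a leaf — visit 11.
      Visit 17.
    At 29: no right child.
    Visit 29.
  Visit 38.
Visit 39.
Full post-order sequence: 18, 16, 24, 26, 35, 11, 17, 29, 38, 39.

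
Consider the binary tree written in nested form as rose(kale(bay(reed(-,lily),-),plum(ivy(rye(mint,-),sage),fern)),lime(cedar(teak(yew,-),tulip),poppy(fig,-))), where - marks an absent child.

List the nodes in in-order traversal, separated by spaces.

reed lily bay kale mint rye ivy sage plum fern rose yew teak cedar tulip lime fig poppy

In-order visits the left subtree, then the node, then the right subtree.
At rose: go left to kale.
  At kale: go left to bay.
    At bay: go left to reed.
      At reed: no left child.
      Visit reed.
      At reed: go right to lily.
        lily is a leaf — visit lily.
    Visit bay.
    At bay: no right child.
  Visit kale.
  At kale: go right to plum.
    At plum: go left to ivy.
      At ivy: go left to rye.
        At rye: go left to mint.
          mint is a leaf — visit mint.
        Visit rye.
        At rye: no right child.
      Visit ivy.
      At ivy: go right to sage.
        sage is a leaf — visit sage.
    Visit plum.
    At plum: go right to fern.
      fern is a leaf — visit fern.
Visit rose.
At rose: go right to lime.
  At lime: go left to cedar.
    At cedar: go left to teak.
      At teak: go left to yew.
        yew is a leaf — visit yew.
      Visit teak.
      At teak: no right child.
    Visit cedar.
    At cedar: go right to tulip.
      tulip is a leaf — visit tulip.
  Visit lime.
  At lime: go right to poppy.
    At poppy: go left to fig.
      fig is a leaf — visit fig.
    Visit poppy.
    At poppy: no right child.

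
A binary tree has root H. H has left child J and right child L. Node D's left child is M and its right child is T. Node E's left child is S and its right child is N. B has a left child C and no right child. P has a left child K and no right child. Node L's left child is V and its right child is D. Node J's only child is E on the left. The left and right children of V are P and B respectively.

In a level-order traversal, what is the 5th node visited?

V

Level-order visits nodes level by level from the root, left to right within each level.
Level 0: H
Level 1: J, L
Level 2: E, V, D
Level 3: S, N, P, B, M, T
Level 4: K, C
Full level-order sequence: H, J, L, E, V, D, S, N, P, B, M, T, K, C.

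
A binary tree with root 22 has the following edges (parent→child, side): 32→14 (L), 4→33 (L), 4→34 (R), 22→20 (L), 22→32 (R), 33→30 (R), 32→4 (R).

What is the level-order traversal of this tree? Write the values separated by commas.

Level-order visits nodes level by level from the root, left to right within each level.
Level 0: 22
Level 1: 20, 32
Level 2: 14, 4
Level 3: 33, 34
Level 4: 30

22, 20, 32, 14, 4, 33, 34, 30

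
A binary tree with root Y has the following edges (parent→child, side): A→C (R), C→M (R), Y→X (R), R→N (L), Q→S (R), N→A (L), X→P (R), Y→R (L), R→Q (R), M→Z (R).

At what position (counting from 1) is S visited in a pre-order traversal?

Pre-order visits the node, then its left subtree, then its right subtree.
Visit Y.
At Y: go left to R.
  Visit R.
  At R: go left to N.
    Visit N.
    At N: go left to A.
      Visit A.
      At A: no left child.
      At A: go right to C.
        Visit C.
        At C: no left child.
        At C: go right to M.
          Visit M.
          At M: no left child.
          At M: go right to Z.
            Z is a leaf — visit Z.
    At N: no right child.
  At R: go right to Q.
    Visit Q.
    At Q: no left child.
    At Q: go right to S.
      S is a leaf — visit S.
At Y: go right to X.
  Visit X.
  At X: no left child.
  At X: go right to P.
    P is a leaf — visit P.
Full pre-order sequence: Y, R, N, A, C, M, Z, Q, S, X, P.

9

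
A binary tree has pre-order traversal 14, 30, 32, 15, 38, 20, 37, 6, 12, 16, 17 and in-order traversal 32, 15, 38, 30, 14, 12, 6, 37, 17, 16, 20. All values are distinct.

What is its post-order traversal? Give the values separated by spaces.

The first element of pre-order is the root; it splits in-order into left and right subtrees.
Root 14: left subtree has 4 nodes {32, 15, 38, 30}, right has 6 {12, 6, 37, 17, 16, 20}.
  Root 30: left subtree has 3 nodes {32, 15, 38}, right has 0 { }.
    Root 32: left subtree has 0 nodes { }, right has 2 {15, 38}.
      Root 15: left subtree has 0 nodes { }, right has 1 {38}.
  Root 20: left subtree has 5 nodes {12, 6, 37, 17, 16}, right has 0 { }.
    Root 37: left subtree has 2 nodes {12, 6}, right has 2 {17, 16}.
      Root 6: left subtree has 1 node {12}, right has 0 { }.
      Root 16: left subtree has 1 node {17}, right has 0 { }.

38 15 32 30 12 6 17 16 37 20 14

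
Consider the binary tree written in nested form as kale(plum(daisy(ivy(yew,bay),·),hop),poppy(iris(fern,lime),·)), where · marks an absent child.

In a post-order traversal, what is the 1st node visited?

yew

Post-order visits the left subtree, then the right subtree, then the node.
At kale: go left to plum.
  At plum: go left to daisy.
    At daisy: go left to ivy.
      At ivy: go left to yew.
        yew is a leaf — visit yew.
      At ivy: go right to bay.
        bay is a leaf — visit bay.
      Visit ivy.
    At daisy: no right child.
    Visit daisy.
  At plum: go right to hop.
    hop is a leaf — visit hop.
  Visit plum.
At kale: go right to poppy.
  At poppy: go left to iris.
    At iris: go left to fern.
      fern is a leaf — visit fern.
    At iris: go right to lime.
      lime is a leaf — visit lime.
    Visit iris.
  At poppy: no right child.
  Visit poppy.
Visit kale.
Full post-order sequence: yew, bay, ivy, daisy, hop, plum, fern, lime, iris, poppy, kale.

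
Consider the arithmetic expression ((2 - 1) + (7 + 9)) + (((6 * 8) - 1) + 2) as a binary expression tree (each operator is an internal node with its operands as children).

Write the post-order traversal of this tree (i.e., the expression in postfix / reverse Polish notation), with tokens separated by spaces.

2 1 - 7 9 + + 6 8 * 1 - 2 + +

Post-order on an expression tree gives postfix notation: for each operator, emit left operand, right operand, then the operator.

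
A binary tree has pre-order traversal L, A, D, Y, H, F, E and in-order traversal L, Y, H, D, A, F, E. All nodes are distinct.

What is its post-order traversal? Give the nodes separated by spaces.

The first element of pre-order is the root; it splits in-order into left and right subtrees.
Root L: left subtree has 0 nodes { }, right has 6 {Y, H, D, A, F, E}.
  Root A: left subtree has 3 nodes {Y, H, D}, right has 2 {F, E}.
    Root D: left subtree has 2 nodes {Y, H}, right has 0 { }.
      Root Y: left subtree has 0 nodes { }, right has 1 {H}.
    Root F: left subtree has 0 nodes { }, right has 1 {E}.

H Y D E F A L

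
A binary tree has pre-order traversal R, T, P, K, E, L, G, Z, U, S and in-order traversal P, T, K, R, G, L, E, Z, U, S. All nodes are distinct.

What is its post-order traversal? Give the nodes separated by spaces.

P K T G L S U Z E R

The first element of pre-order is the root; it splits in-order into left and right subtrees.
Root R: left subtree has 3 nodes {P, T, K}, right has 6 {G, L, E, Z, U, S}.
  Root T: left subtree has 1 node {P}, right has 1 {K}.
  Root E: left subtree has 2 nodes {G, L}, right has 3 {Z, U, S}.
    Root L: left subtree has 1 node {G}, right has 0 { }.
    Root Z: left subtree has 0 nodes { }, right has 2 {U, S}.
      Root U: left subtree has 0 nodes { }, right has 1 {S}.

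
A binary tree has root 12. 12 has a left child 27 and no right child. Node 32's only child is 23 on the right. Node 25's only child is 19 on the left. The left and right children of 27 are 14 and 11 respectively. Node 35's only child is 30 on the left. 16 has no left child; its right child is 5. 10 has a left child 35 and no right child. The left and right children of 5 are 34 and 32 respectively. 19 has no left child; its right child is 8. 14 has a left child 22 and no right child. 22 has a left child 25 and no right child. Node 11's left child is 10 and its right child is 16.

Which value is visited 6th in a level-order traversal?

10

Level-order visits nodes level by level from the root, left to right within each level.
Level 0: 12
Level 1: 27
Level 2: 14, 11
Level 3: 22, 10, 16
Level 4: 25, 35, 5
Level 5: 19, 30, 34, 32
Level 6: 8, 23
Full level-order sequence: 12, 27, 14, 11, 22, 10, 16, 25, 35, 5, 19, 30, 34, 32, 8, 23.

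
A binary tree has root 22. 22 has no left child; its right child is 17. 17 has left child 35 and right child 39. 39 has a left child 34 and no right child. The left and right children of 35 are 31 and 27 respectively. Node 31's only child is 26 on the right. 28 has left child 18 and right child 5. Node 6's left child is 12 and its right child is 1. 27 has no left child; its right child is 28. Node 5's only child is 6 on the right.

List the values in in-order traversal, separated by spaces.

In-order visits the left subtree, then the node, then the right subtree.
At 22: no left child.
Visit 22.
At 22: go right to 17.
  At 17: go left to 35.
    At 35: go left to 31.
      At 31: no left child.
      Visit 31.
      At 31: go right to 26.
        26 is a leaf — visit 26.
    Visit 35.
    At 35: go right to 27.
      At 27: no left child.
      Visit 27.
      At 27: go right to 28.
        At 28: go left to 18.
          18 is a leaf — visit 18.
        Visit 28.
        At 28: go right to 5.
          At 5: no left child.
          Visit 5.
          At 5: go right to 6.
            At 6: go left to 12.
              12 is a leaf — visit 12.
            Visit 6.
            At 6: go right to 1.
              1 is a leaf — visit 1.
  Visit 17.
  At 17: go right to 39.
    At 39: go left to 34.
      34 is a leaf — visit 34.
    Visit 39.
    At 39: no right child.

22 31 26 35 27 18 28 5 12 6 1 17 34 39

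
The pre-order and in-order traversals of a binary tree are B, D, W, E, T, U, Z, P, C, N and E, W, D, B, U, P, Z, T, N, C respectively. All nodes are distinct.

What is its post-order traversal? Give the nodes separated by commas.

The first element of pre-order is the root; it splits in-order into left and right subtrees.
Root B: left subtree has 3 nodes {E, W, D}, right has 6 {U, P, Z, T, N, C}.
  Root D: left subtree has 2 nodes {E, W}, right has 0 { }.
    Root W: left subtree has 1 node {E}, right has 0 { }.
  Root T: left subtree has 3 nodes {U, P, Z}, right has 2 {N, C}.
    Root U: left subtree has 0 nodes { }, right has 2 {P, Z}.
      Root Z: left subtree has 1 node {P}, right has 0 { }.
    Root C: left subtree has 1 node {N}, right has 0 { }.

E, W, D, P, Z, U, N, C, T, B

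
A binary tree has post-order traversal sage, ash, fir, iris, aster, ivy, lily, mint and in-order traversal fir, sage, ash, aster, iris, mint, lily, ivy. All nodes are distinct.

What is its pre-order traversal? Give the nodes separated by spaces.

The last element of post-order is the root; it splits in-order into left and right subtrees.
Root mint: left subtree has 5 nodes {fir, sage, ash, aster, iris}, right has 2 {lily, ivy}.
  Root aster: left subtree has 3 nodes {fir, sage, ash}, right has 1 {iris}.
    Root fir: left subtree has 0 nodes { }, right has 2 {sage, ash}.
      Root ash: left subtree has 1 node {sage}, right has 0 { }.
  Root lily: left subtree has 0 nodes { }, right has 1 {ivy}.

mint aster fir ash sage iris lily ivy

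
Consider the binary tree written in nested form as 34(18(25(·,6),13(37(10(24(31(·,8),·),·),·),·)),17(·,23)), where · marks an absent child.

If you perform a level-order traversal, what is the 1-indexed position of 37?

Level-order visits nodes level by level from the root, left to right within each level.
Level 0: 34
Level 1: 18, 17
Level 2: 25, 13, 23
Level 3: 6, 37
Level 4: 10
Level 5: 24
Level 6: 31
Level 7: 8
Full level-order sequence: 34, 18, 17, 25, 13, 23, 6, 37, 10, 24, 31, 8.

8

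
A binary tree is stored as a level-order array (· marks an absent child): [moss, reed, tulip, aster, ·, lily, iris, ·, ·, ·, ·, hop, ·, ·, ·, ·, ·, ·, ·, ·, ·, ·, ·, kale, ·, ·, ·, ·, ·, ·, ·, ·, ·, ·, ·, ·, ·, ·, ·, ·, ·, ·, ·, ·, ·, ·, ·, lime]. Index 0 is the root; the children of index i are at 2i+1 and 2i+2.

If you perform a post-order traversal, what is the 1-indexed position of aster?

Post-order visits the left subtree, then the right subtree, then the node.
At moss: go left to reed.
  At reed: go left to aster.
    aster is a leaf — visit aster.
  At reed: no right child.
  Visit reed.
At moss: go right to tulip.
  At tulip: go left to lily.
    At lily: go left to hop.
      At hop: go left to kale.
        At kale: go left to lime.
          lime is a leaf — visit lime.
        At kale: no right child.
        Visit kale.
      At hop: no right child.
      Visit hop.
    At lily: no right child.
    Visit lily.
  At tulip: go right to iris.
    iris is a leaf — visit iris.
  Visit tulip.
Visit moss.
Full post-order sequence: aster, reed, lime, kale, hop, lily, iris, tulip, moss.

1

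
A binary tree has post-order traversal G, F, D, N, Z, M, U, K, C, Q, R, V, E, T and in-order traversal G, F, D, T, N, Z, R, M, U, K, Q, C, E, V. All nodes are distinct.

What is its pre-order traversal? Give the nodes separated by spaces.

T D F G E R Z N Q K U M C V

The last element of post-order is the root; it splits in-order into left and right subtrees.
Root T: left subtree has 3 nodes {G, F, D}, right has 10 {N, Z, R, M, U, K, Q, C, E, V}.
  Root D: left subtree has 2 nodes {G, F}, right has 0 { }.
    Root F: left subtree has 1 node {G}, right has 0 { }.
  Root E: left subtree has 8 nodes {N, Z, R, M, U, K, Q, C}, right has 1 {V}.
    Root R: left subtree has 2 nodes {N, Z}, right has 5 {M, U, K, Q, C}.
      Root Z: left subtree has 1 node {N}, right has 0 { }.
      Root Q: left subtree has 3 nodes {M, U, K}, right has 1 {C}.
        Root K: left subtree has 2 nodes {M, U}, right has 0 { }.
          Root U: left subtree has 1 node {M}, right has 0 { }.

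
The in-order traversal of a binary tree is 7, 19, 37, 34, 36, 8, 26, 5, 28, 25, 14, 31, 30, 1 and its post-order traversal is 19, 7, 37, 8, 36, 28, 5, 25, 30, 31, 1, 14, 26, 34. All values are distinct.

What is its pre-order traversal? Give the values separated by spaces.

The last element of post-order is the root; it splits in-order into left and right subtrees.
Root 34: left subtree has 3 nodes {7, 19, 37}, right has 10 {36, 8, 26, 5, 28, 25, 14, 31, 30, 1}.
  Root 37: left subtree has 2 nodes {7, 19}, right has 0 { }.
    Root 7: left subtree has 0 nodes { }, right has 1 {19}.
  Root 26: left subtree has 2 nodes {36, 8}, right has 7 {5, 28, 25, 14, 31, 30, 1}.
    Root 36: left subtree has 0 nodes { }, right has 1 {8}.
    Root 14: left subtree has 3 nodes {5, 28, 25}, right has 3 {31, 30, 1}.
      Root 25: left subtree has 2 nodes {5, 28}, right has 0 { }.
        Root 5: left subtree has 0 nodes { }, right has 1 {28}.
      Root 1: left subtree has 2 nodes {31, 30}, right has 0 { }.
        Root 31: left subtree has 0 nodes { }, right has 1 {30}.

34 37 7 19 26 36 8 14 25 5 28 1 31 30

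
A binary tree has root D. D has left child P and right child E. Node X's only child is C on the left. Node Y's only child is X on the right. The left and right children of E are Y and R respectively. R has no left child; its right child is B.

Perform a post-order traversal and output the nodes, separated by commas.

P, C, X, Y, B, R, E, D

Post-order visits the left subtree, then the right subtree, then the node.
At D: go left to P.
  P is a leaf — visit P.
At D: go right to E.
  At E: go left to Y.
    At Y: no left child.
    At Y: go right to X.
      At X: go left to C.
        C is a leaf — visit C.
      At X: no right child.
      Visit X.
    Visit Y.
  At E: go right to R.
    At R: no left child.
    At R: go right to B.
      B is a leaf — visit B.
    Visit R.
  Visit E.
Visit D.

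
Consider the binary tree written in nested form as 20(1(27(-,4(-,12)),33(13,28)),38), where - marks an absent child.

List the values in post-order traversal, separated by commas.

Post-order visits the left subtree, then the right subtree, then the node.
At 20: go left to 1.
  At 1: go left to 27.
    At 27: no left child.
    At 27: go right to 4.
      At 4: no left child.
      At 4: go right to 12.
        12 is a leaf — visit 12.
      Visit 4.
    Visit 27.
  At 1: go right to 33.
    At 33: go left to 13.
      13 is a leaf — visit 13.
    At 33: go right to 28.
      28 is a leaf — visit 28.
    Visit 33.
  Visit 1.
At 20: go right to 38.
  38 is a leaf — visit 38.
Visit 20.

12, 4, 27, 13, 28, 33, 1, 38, 20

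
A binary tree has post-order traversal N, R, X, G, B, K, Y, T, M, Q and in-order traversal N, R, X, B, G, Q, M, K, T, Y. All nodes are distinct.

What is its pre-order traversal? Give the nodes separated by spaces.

The last element of post-order is the root; it splits in-order into left and right subtrees.
Root Q: left subtree has 5 nodes {N, R, X, B, G}, right has 4 {M, K, T, Y}.
  Root B: left subtree has 3 nodes {N, R, X}, right has 1 {G}.
    Root X: left subtree has 2 nodes {N, R}, right has 0 { }.
      Root R: left subtree has 1 node {N}, right has 0 { }.
  Root M: left subtree has 0 nodes { }, right has 3 {K, T, Y}.
    Root T: left subtree has 1 node {K}, right has 1 {Y}.

Q B X R N G M T K Y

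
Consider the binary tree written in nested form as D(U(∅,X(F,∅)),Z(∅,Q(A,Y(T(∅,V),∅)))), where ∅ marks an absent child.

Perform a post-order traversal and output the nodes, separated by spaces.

F X U A V T Y Q Z D

Post-order visits the left subtree, then the right subtree, then the node.
At D: go left to U.
  At U: no left child.
  At U: go right to X.
    At X: go left to F.
      F is a leaf — visit F.
    At X: no right child.
    Visit X.
  Visit U.
At D: go right to Z.
  At Z: no left child.
  At Z: go right to Q.
    At Q: go left to A.
      A is a leaf — visit A.
    At Q: go right to Y.
      At Y: go left to T.
        At T: no left child.
        At T: go right to V.
          V is a leaf — visit V.
        Visit T.
      At Y: no right child.
      Visit Y.
    Visit Q.
  Visit Z.
Visit D.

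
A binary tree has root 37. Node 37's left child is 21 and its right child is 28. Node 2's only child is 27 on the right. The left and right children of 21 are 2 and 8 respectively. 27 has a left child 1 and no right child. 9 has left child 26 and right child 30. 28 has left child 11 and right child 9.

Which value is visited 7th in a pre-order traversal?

28

Pre-order visits the node, then its left subtree, then its right subtree.
Visit 37.
At 37: go left to 21.
  Visit 21.
  At 21: go left to 2.
    Visit 2.
    At 2: no left child.
    At 2: go right to 27.
      Visit 27.
      At 27: go left to 1.
        1 is a leaf — visit 1.
      At 27: no right child.
  At 21: go right to 8.
    8 is a leaf — visit 8.
At 37: go right to 28.
  Visit 28.
  At 28: go left to 11.
    11 is a leaf — visit 11.
  At 28: go right to 9.
    Visit 9.
    At 9: go left to 26.
      26 is a leaf — visit 26.
    At 9: go right to 30.
      30 is a leaf — visit 30.
Full pre-order sequence: 37, 21, 2, 27, 1, 8, 28, 11, 9, 26, 30.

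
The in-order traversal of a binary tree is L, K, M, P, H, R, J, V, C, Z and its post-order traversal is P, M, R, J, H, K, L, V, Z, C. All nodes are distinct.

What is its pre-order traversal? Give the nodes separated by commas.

The last element of post-order is the root; it splits in-order into left and right subtrees.
Root C: left subtree has 8 nodes {L, K, M, P, H, R, J, V}, right has 1 {Z}.
  Root V: left subtree has 7 nodes {L, K, M, P, H, R, J}, right has 0 { }.
    Root L: left subtree has 0 nodes { }, right has 6 {K, M, P, H, R, J}.
      Root K: left subtree has 0 nodes { }, right has 5 {M, P, H, R, J}.
        Root H: left subtree has 2 nodes {M, P}, right has 2 {R, J}.
          Root M: left subtree has 0 nodes { }, right has 1 {P}.
          Root J: left subtree has 1 node {R}, right has 0 { }.

C, V, L, K, H, M, P, J, R, Z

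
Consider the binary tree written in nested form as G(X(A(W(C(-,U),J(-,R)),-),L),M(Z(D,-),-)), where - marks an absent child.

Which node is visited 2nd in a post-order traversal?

Post-order visits the left subtree, then the right subtree, then the node.
At G: go left to X.
  At X: go left to A.
    At A: go left to W.
      At W: go left to C.
        At C: no left child.
        At C: go right to U.
          U is a leaf — visit U.
        Visit C.
      At W: go right to J.
        At J: no left child.
        At J: go right to R.
          R is a leaf — visit R.
        Visit J.
      Visit W.
    At A: no right child.
    Visit A.
  At X: go right to L.
    L is a leaf — visit L.
  Visit X.
At G: go right to M.
  At M: go left to Z.
    At Z: go left to D.
      D is a leaf — visit D.
    At Z: no right child.
    Visit Z.
  At M: no right child.
  Visit M.
Visit G.
Full post-order sequence: U, C, R, J, W, A, L, X, D, Z, M, G.

C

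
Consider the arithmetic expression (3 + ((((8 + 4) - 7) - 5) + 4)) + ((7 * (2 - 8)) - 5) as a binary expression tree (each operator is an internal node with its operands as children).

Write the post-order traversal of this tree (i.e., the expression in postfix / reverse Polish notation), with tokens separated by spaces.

Post-order on an expression tree gives postfix notation: for each operator, emit left operand, right operand, then the operator.

3 8 4 + 7 - 5 - 4 + + 7 2 8 - * 5 - +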